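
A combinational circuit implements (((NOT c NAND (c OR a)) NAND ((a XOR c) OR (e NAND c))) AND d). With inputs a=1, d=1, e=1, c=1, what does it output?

Substituting: (((NOT 1 NAND (1 OR 1)) NAND ((1 XOR 1) OR (1 NAND 1))) AND 1)
= 1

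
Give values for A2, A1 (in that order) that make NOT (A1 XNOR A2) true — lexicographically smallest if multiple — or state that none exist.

A2=0, A1=1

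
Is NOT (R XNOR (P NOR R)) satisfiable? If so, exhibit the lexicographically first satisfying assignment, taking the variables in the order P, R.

P=0, R=0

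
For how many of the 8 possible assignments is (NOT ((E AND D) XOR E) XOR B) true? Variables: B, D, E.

Satisfying assignments: (0,0,0), (0,1,0), (0,1,1), (1,0,1)
Count: 4 out of 8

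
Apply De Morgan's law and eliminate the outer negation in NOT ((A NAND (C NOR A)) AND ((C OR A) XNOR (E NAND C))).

NOT (A NAND (C NOR A)) OR NOT ((C OR A) XNOR (E NAND C))
De Morgan's: NOT(AND of terms) = OR of negations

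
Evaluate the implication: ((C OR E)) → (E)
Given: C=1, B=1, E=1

Antecedent ((C OR E)) = 1; consequent (E) = 1.
1 → 1 = 1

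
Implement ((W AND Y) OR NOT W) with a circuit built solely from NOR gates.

((((W NOR W) NOR (Y NOR Y)) NOR (W NOR W)) NOR (((W NOR W) NOR (Y NOR Y)) NOR (W NOR W)))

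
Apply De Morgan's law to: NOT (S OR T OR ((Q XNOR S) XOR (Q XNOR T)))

NOT S AND NOT T AND NOT ((Q XNOR S) XOR (Q XNOR T))
De Morgan's: NOT(OR of terms) = AND of negations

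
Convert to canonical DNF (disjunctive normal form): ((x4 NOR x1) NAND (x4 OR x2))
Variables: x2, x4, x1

(NOT x2 AND NOT x4 AND NOT x1) OR (NOT x2 AND NOT x4 AND x1) OR (NOT x2 AND x4 AND NOT x1) OR (NOT x2 AND x4 AND x1) OR (x2 AND NOT x4 AND x1) OR (x2 AND x4 AND NOT x1) OR (x2 AND x4 AND x1)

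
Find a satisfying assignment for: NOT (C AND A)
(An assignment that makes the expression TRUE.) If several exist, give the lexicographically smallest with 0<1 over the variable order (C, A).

C=0, A=0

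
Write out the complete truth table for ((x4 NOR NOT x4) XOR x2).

x2 | x4 | Output
----------------
0 | 0 | 0
0 | 1 | 0
1 | 0 | 1
1 | 1 | 1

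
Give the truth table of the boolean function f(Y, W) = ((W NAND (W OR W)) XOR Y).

Y | W | Output
--------------
0 | 0 | 1
0 | 1 | 0
1 | 0 | 0
1 | 1 | 1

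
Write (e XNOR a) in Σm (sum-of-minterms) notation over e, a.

Σm(0, 3) = (NOT e AND NOT a) OR (e AND a)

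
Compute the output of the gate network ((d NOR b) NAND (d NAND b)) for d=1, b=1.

Substituting: ((1 NOR 1) NAND (1 NAND 1))
= 1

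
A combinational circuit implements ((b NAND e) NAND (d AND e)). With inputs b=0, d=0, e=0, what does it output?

Substituting: ((0 NAND 0) NAND (0 AND 0))
= 1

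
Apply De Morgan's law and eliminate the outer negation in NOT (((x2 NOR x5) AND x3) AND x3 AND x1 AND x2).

NOT ((x2 NOR x5) AND x3) OR NOT x3 OR NOT x1 OR NOT x2
De Morgan's: NOT(AND of terms) = OR of negations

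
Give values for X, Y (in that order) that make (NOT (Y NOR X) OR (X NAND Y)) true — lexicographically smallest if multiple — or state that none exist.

X=0, Y=0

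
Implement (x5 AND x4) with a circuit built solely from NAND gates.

((x5 NAND x4) NAND (x5 NAND x4))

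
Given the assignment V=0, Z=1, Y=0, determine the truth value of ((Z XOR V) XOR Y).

Substituting: ((1 XOR 0) XOR 0)
= 1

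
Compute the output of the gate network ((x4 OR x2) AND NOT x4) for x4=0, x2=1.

Substituting: ((0 OR 1) AND NOT 0)
= 1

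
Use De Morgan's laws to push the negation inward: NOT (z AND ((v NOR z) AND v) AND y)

NOT z OR NOT ((v NOR z) AND v) OR NOT y
De Morgan's: NOT(AND of terms) = OR of negations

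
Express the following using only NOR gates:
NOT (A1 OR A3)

(((A1 NOR A3) NOR (A1 NOR A3)) NOR ((A1 NOR A3) NOR (A1 NOR A3)))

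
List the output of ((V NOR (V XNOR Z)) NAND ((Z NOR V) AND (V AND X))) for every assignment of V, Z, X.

V | Z | X | Output
------------------
0 | 0 | 0 | 1
0 | 0 | 1 | 1
0 | 1 | 0 | 1
0 | 1 | 1 | 1
1 | 0 | 0 | 1
1 | 0 | 1 | 1
1 | 1 | 0 | 1
1 | 1 | 1 | 1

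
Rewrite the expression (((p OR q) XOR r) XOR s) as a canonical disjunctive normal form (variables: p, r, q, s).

(NOT p AND NOT r AND NOT q AND s) OR (NOT p AND NOT r AND q AND NOT s) OR (NOT p AND r AND NOT q AND NOT s) OR (NOT p AND r AND q AND s) OR (p AND NOT r AND NOT q AND NOT s) OR (p AND NOT r AND q AND NOT s) OR (p AND r AND NOT q AND s) OR (p AND r AND q AND s)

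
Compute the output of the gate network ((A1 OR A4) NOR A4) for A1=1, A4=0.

Substituting: ((1 OR 0) NOR 0)
= 0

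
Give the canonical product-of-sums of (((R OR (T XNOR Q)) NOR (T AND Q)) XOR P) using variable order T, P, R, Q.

ΠM(0, 2, 3, 5, 9, 10, 11, 12) = (T OR P OR R OR Q) AND (T OR P OR NOT R OR Q) AND (T OR P OR NOT R OR NOT Q) AND (T OR NOT P OR R OR NOT Q) AND (NOT T OR P OR R OR NOT Q) AND (NOT T OR P OR NOT R OR Q) AND (NOT T OR P OR NOT R OR NOT Q) AND (NOT T OR NOT P OR R OR Q)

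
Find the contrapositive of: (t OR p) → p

Contrapositive: NOT p → NOT (t OR p)
Note: A statement and its contrapositive are logically equivalent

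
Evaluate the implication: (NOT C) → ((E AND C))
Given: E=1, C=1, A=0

Antecedent (NOT C) = 0; consequent ((E AND C)) = 1.
0 → 1 = 1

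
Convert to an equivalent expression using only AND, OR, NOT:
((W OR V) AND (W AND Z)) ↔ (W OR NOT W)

(((W OR V) AND (W AND Z)) AND (W OR NOT W)) OR (NOT ((W OR V) AND (W AND Z)) AND NOT (W OR NOT W))
(Biconditional = both true or both false)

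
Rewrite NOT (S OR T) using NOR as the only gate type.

(((S NOR T) NOR (S NOR T)) NOR ((S NOR T) NOR (S NOR T)))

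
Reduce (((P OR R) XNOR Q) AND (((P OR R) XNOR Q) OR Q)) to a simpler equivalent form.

By absorption (E AND (E OR v) = E):
= ((P OR R) XNOR Q)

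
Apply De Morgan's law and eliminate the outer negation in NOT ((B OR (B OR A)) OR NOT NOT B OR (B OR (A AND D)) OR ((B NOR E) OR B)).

NOT (B OR (B OR A)) AND NOT B AND NOT (B OR (A AND D)) AND NOT ((B NOR E) OR B)
De Morgan's: NOT(OR of terms) = AND of negations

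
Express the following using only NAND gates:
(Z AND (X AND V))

((Z NAND ((X NAND V) NAND (X NAND V))) NAND (Z NAND ((X NAND V) NAND (X NAND V))))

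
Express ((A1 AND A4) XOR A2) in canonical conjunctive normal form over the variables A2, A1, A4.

(A2 OR A1 OR A4) AND (A2 OR A1 OR NOT A4) AND (A2 OR NOT A1 OR A4) AND (NOT A2 OR NOT A1 OR NOT A4)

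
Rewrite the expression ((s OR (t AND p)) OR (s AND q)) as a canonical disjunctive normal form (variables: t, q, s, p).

(NOT t AND NOT q AND s AND NOT p) OR (NOT t AND NOT q AND s AND p) OR (NOT t AND q AND s AND NOT p) OR (NOT t AND q AND s AND p) OR (t AND NOT q AND NOT s AND p) OR (t AND NOT q AND s AND NOT p) OR (t AND NOT q AND s AND p) OR (t AND q AND NOT s AND p) OR (t AND q AND s AND NOT p) OR (t AND q AND s AND p)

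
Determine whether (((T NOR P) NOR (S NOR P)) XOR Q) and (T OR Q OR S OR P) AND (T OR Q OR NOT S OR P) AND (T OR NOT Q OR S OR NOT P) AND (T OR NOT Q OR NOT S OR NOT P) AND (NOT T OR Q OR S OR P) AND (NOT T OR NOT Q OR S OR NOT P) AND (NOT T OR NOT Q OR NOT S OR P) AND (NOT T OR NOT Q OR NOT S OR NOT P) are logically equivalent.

Yes, they are equivalent — the two output columns agree on all 16 assignments:
T | Q | S | P | Expression 1 | Expression 2
-------------------------------------------
0 | 0 | 0 | 0 | 0 | 0
0 | 0 | 0 | 1 | 1 | 1
0 | 0 | 1 | 0 | 0 | 0
0 | 0 | 1 | 1 | 1 | 1
0 | 1 | 0 | 0 | 1 | 1
0 | 1 | 0 | 1 | 0 | 0
0 | 1 | 1 | 0 | 1 | 1
0 | 1 | 1 | 1 | 0 | 0
1 | 0 | 0 | 0 | 0 | 0
1 | 0 | 0 | 1 | 1 | 1
1 | 0 | 1 | 0 | 1 | 1
1 | 0 | 1 | 1 | 1 | 1
1 | 1 | 0 | 0 | 1 | 1
1 | 1 | 0 | 1 | 0 | 0
1 | 1 | 1 | 0 | 0 | 0
1 | 1 | 1 | 1 | 0 | 0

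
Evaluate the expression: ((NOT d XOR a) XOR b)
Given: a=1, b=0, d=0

Substituting: ((NOT 0 XOR 1) XOR 0)
= 0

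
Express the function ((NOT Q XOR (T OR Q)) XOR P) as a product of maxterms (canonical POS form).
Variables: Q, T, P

ΠM(1, 2, 5, 7) = (Q OR T OR NOT P) AND (Q OR NOT T OR P) AND (NOT Q OR T OR NOT P) AND (NOT Q OR NOT T OR NOT P)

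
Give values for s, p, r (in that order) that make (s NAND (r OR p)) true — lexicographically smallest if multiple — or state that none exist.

s=0, p=0, r=0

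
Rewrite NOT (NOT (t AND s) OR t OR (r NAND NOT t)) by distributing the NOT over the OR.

(t AND s) AND NOT t AND NOT (r NAND NOT t)
De Morgan's: NOT(OR of terms) = AND of negations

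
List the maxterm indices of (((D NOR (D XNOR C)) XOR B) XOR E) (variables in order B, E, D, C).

ΠM(0, 2, 3, 5, 9, 12, 14, 15) = (B OR E OR D OR C) AND (B OR E OR NOT D OR C) AND (B OR E OR NOT D OR NOT C) AND (B OR NOT E OR D OR NOT C) AND (NOT B OR E OR D OR NOT C) AND (NOT B OR NOT E OR D OR C) AND (NOT B OR NOT E OR NOT D OR C) AND (NOT B OR NOT E OR NOT D OR NOT C)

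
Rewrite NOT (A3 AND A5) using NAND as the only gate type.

(((A3 NAND A5) NAND (A3 NAND A5)) NAND ((A3 NAND A5) NAND (A3 NAND A5)))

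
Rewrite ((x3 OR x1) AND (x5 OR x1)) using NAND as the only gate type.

((((x3 NAND x3) NAND (x1 NAND x1)) NAND ((x5 NAND x5) NAND (x1 NAND x1))) NAND (((x3 NAND x3) NAND (x1 NAND x1)) NAND ((x5 NAND x5) NAND (x1 NAND x1))))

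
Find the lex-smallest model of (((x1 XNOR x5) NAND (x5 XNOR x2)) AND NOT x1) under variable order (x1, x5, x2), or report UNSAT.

x1=0, x5=0, x2=1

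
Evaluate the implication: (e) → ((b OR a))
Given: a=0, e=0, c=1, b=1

Antecedent (e) = 0; consequent ((b OR a)) = 1.
0 → 1 = 1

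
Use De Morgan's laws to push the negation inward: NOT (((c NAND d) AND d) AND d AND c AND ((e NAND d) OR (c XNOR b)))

NOT ((c NAND d) AND d) OR NOT d OR NOT c OR NOT ((e NAND d) OR (c XNOR b))
De Morgan's: NOT(AND of terms) = OR of negations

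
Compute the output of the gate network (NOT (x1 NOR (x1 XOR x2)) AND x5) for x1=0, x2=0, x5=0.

Substituting: (NOT (0 NOR (0 XOR 0)) AND 0)
= 0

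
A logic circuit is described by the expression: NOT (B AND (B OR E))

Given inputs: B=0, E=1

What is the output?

Substituting: NOT (0 AND (0 OR 1))
= 1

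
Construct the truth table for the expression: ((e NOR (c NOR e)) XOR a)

a | c | e | Output
------------------
0 | 0 | 0 | 0
0 | 0 | 1 | 0
0 | 1 | 0 | 1
0 | 1 | 1 | 0
1 | 0 | 0 | 1
1 | 0 | 1 | 1
1 | 1 | 0 | 0
1 | 1 | 1 | 1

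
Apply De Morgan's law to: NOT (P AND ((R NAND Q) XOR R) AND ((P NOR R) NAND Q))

NOT P OR NOT ((R NAND Q) XOR R) OR NOT ((P NOR R) NAND Q)
De Morgan's: NOT(AND of terms) = OR of negations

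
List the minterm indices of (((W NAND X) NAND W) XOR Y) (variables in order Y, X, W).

Σm(0, 2, 3, 5) = (NOT Y AND NOT X AND NOT W) OR (NOT Y AND X AND NOT W) OR (NOT Y AND X AND W) OR (Y AND NOT X AND W)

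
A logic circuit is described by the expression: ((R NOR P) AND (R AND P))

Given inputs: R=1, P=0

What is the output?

Substituting: ((1 NOR 0) AND (1 AND 0))
= 0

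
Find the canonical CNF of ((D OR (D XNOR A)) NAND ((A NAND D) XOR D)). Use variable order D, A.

(D OR A) AND (NOT D OR NOT A)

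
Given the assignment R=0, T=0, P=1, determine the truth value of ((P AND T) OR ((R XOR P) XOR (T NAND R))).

Substituting: ((1 AND 0) OR ((0 XOR 1) XOR (0 NAND 0)))
= 0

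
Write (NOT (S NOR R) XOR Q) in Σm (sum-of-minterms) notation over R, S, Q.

Σm(1, 2, 4, 6) = (NOT R AND NOT S AND Q) OR (NOT R AND S AND NOT Q) OR (R AND NOT S AND NOT Q) OR (R AND S AND NOT Q)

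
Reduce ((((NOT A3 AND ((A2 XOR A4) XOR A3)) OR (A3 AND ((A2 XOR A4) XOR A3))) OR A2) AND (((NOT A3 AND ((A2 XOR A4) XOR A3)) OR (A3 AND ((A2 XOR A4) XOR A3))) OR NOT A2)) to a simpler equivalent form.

By distribution ((E OR v) AND (E OR NOT v) = E) then distribution ((E AND v) OR (E AND NOT v) = E):
= ((A2 XOR A4) XOR A3)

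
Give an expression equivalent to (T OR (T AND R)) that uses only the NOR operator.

((T NOR ((T NOR T) NOR (R NOR R))) NOR (T NOR ((T NOR T) NOR (R NOR R))))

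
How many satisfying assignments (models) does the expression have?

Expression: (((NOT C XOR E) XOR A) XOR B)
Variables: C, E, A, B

Satisfying assignments: (0,0,0,0), (0,0,1,1), (0,1,0,1), (0,1,1,0), (1,0,0,1), (1,0,1,0), (1,1,0,0), (1,1,1,1)
Count: 8 out of 16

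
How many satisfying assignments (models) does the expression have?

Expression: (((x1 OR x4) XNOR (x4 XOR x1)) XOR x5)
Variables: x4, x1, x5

Satisfying assignments: (0,0,0), (0,1,0), (1,0,0), (1,1,1)
Count: 4 out of 8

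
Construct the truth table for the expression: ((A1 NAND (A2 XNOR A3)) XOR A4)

A4 | A2 | A3 | A1 | Output
--------------------------
0 | 0 | 0 | 0 | 1
0 | 0 | 0 | 1 | 0
0 | 0 | 1 | 0 | 1
0 | 0 | 1 | 1 | 1
0 | 1 | 0 | 0 | 1
0 | 1 | 0 | 1 | 1
0 | 1 | 1 | 0 | 1
0 | 1 | 1 | 1 | 0
1 | 0 | 0 | 0 | 0
1 | 0 | 0 | 1 | 1
1 | 0 | 1 | 0 | 0
1 | 0 | 1 | 1 | 0
1 | 1 | 0 | 0 | 0
1 | 1 | 0 | 1 | 0
1 | 1 | 1 | 0 | 0
1 | 1 | 1 | 1 | 1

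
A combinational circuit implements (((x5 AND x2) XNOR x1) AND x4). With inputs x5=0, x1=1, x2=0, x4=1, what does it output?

Substituting: (((0 AND 0) XNOR 1) AND 1)
= 0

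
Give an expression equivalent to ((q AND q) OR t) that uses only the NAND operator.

((((q NAND q) NAND (q NAND q)) NAND ((q NAND q) NAND (q NAND q))) NAND (t NAND t))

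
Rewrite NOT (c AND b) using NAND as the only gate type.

(((c NAND b) NAND (c NAND b)) NAND ((c NAND b) NAND (c NAND b)))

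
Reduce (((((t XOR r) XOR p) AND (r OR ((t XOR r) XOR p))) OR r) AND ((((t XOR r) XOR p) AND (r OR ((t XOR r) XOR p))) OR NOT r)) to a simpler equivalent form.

By distribution ((E OR v) AND (E OR NOT v) = E) then absorption (E AND (E OR v) = E):
= ((t XOR r) XOR p)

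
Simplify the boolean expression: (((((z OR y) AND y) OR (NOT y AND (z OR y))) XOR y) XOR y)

By XOR self-cancellation ((E XOR v) XOR v = E) then distribution ((E AND v) OR (E AND NOT v) = E):
= (z OR y)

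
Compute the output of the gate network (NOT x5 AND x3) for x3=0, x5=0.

Substituting: (NOT 0 AND 0)
= 0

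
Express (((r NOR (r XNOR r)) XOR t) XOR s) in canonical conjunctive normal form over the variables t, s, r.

(t OR s OR r) AND (t OR s OR NOT r) AND (NOT t OR NOT s OR r) AND (NOT t OR NOT s OR NOT r)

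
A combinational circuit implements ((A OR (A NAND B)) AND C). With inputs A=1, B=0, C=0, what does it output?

Substituting: ((1 OR (1 NAND 0)) AND 0)
= 0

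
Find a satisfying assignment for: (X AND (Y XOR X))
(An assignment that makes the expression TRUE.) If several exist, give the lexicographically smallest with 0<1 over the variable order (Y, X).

Y=0, X=1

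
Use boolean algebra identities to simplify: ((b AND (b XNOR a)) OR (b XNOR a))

By absorption (E OR (E AND v) = E):
= (b XNOR a)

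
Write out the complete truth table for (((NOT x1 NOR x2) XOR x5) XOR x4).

x2 | x5 | x4 | x1 | Output
--------------------------
0 | 0 | 0 | 0 | 0
0 | 0 | 0 | 1 | 1
0 | 0 | 1 | 0 | 1
0 | 0 | 1 | 1 | 0
0 | 1 | 0 | 0 | 1
0 | 1 | 0 | 1 | 0
0 | 1 | 1 | 0 | 0
0 | 1 | 1 | 1 | 1
1 | 0 | 0 | 0 | 0
1 | 0 | 0 | 1 | 0
1 | 0 | 1 | 0 | 1
1 | 0 | 1 | 1 | 1
1 | 1 | 0 | 0 | 1
1 | 1 | 0 | 1 | 1
1 | 1 | 1 | 0 | 0
1 | 1 | 1 | 1 | 0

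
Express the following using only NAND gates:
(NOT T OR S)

(((T NAND T) NAND (T NAND T)) NAND (S NAND S))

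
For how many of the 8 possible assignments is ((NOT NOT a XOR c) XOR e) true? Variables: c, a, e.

Satisfying assignments: (0,0,1), (0,1,0), (1,0,0), (1,1,1)
Count: 4 out of 8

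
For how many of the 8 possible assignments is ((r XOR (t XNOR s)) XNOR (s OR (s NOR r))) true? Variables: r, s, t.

Satisfying assignments: (0,0,0), (0,1,1), (1,0,0), (1,1,0)
Count: 4 out of 8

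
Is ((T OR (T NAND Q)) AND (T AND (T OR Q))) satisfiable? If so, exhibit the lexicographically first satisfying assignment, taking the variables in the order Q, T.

Q=0, T=1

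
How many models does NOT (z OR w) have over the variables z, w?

Satisfying assignments: (0,0)
Count: 1 out of 4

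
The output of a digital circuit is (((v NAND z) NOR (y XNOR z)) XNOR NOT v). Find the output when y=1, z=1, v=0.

Substituting: (((0 NAND 1) NOR (1 XNOR 1)) XNOR NOT 0)
= 0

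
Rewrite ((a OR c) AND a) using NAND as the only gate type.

((((a NAND a) NAND (c NAND c)) NAND a) NAND (((a NAND a) NAND (c NAND c)) NAND a))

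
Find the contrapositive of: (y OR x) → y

Contrapositive: NOT y → NOT (y OR x)
Note: A statement and its contrapositive are logically equivalent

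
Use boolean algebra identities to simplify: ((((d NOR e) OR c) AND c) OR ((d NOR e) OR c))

By absorption (E OR (E AND v) = E):
= ((d NOR e) OR c)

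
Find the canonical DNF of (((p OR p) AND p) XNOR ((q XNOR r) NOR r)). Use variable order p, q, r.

(NOT p AND NOT q AND NOT r) OR (NOT p AND NOT q AND r) OR (NOT p AND q AND r) OR (p AND q AND NOT r)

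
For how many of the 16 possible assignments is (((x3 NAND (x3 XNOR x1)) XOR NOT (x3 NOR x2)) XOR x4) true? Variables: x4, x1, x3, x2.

Satisfying assignments: (0,0,0,0), (0,1,0,0), (0,1,1,0), (0,1,1,1), (1,0,0,1), (1,0,1,0), (1,0,1,1), (1,1,0,1)
Count: 8 out of 16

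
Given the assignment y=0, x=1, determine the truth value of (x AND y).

Substituting: (1 AND 0)
= 0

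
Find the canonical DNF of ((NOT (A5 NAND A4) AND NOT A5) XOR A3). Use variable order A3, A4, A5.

(A3 AND NOT A4 AND NOT A5) OR (A3 AND NOT A4 AND A5) OR (A3 AND A4 AND NOT A5) OR (A3 AND A4 AND A5)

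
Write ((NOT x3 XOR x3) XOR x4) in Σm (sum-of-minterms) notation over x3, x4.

Σm(0, 2) = (NOT x3 AND NOT x4) OR (x3 AND NOT x4)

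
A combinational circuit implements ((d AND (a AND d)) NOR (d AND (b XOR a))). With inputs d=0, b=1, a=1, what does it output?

Substituting: ((0 AND (1 AND 0)) NOR (0 AND (1 XOR 1)))
= 1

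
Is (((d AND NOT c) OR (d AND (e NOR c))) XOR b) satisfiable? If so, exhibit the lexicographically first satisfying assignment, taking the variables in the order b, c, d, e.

b=0, c=0, d=1, e=0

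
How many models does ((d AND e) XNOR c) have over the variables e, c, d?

Satisfying assignments: (0,0,0), (0,0,1), (1,0,0), (1,1,1)
Count: 4 out of 8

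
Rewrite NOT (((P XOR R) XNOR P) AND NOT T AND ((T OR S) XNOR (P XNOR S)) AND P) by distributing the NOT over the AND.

NOT ((P XOR R) XNOR P) OR T OR NOT ((T OR S) XNOR (P XNOR S)) OR NOT P
De Morgan's: NOT(AND of terms) = OR of negations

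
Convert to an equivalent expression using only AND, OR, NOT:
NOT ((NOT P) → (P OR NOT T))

(NOT P) AND NOT (P OR NOT T)
(Negated implication: NOT(A → B) = A AND NOT B)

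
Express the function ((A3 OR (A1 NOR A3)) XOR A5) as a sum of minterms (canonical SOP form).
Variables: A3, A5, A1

Σm(0, 3, 4, 5) = (NOT A3 AND NOT A5 AND NOT A1) OR (NOT A3 AND A5 AND A1) OR (A3 AND NOT A5 AND NOT A1) OR (A3 AND NOT A5 AND A1)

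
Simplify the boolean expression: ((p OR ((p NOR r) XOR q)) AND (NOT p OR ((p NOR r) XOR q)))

By distribution ((E OR v) AND (E OR NOT v) = E):
= ((p NOR r) XOR q)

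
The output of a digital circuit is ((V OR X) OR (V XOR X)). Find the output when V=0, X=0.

Substituting: ((0 OR 0) OR (0 XOR 0))
= 0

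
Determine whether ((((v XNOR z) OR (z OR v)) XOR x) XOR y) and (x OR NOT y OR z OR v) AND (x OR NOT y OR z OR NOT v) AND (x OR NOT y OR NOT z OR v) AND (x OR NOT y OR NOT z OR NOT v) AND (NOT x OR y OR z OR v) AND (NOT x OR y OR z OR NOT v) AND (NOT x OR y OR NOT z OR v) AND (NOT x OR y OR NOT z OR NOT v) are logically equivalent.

Yes, they are equivalent — the two output columns agree on all 16 assignments:
x | y | z | v | Expression 1 | Expression 2
-------------------------------------------
0 | 0 | 0 | 0 | 1 | 1
0 | 0 | 0 | 1 | 1 | 1
0 | 0 | 1 | 0 | 1 | 1
0 | 0 | 1 | 1 | 1 | 1
0 | 1 | 0 | 0 | 0 | 0
0 | 1 | 0 | 1 | 0 | 0
0 | 1 | 1 | 0 | 0 | 0
0 | 1 | 1 | 1 | 0 | 0
1 | 0 | 0 | 0 | 0 | 0
1 | 0 | 0 | 1 | 0 | 0
1 | 0 | 1 | 0 | 0 | 0
1 | 0 | 1 | 1 | 0 | 0
1 | 1 | 0 | 0 | 1 | 1
1 | 1 | 0 | 1 | 1 | 1
1 | 1 | 1 | 0 | 1 | 1
1 | 1 | 1 | 1 | 1 | 1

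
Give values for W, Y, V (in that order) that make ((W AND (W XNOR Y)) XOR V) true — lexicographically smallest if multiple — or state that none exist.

W=0, Y=0, V=1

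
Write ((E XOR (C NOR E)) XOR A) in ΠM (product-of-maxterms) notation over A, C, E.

ΠM(2, 4, 5, 7) = (A OR NOT C OR E) AND (NOT A OR C OR E) AND (NOT A OR C OR NOT E) AND (NOT A OR NOT C OR NOT E)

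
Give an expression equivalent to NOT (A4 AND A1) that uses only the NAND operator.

(((A4 NAND A1) NAND (A4 NAND A1)) NAND ((A4 NAND A1) NAND (A4 NAND A1)))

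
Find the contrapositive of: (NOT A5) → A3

Contrapositive: NOT A3 → A5
Note: A statement and its contrapositive are logically equivalent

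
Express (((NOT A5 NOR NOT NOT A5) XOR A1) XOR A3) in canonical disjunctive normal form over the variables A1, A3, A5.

(NOT A1 AND A3 AND NOT A5) OR (NOT A1 AND A3 AND A5) OR (A1 AND NOT A3 AND NOT A5) OR (A1 AND NOT A3 AND A5)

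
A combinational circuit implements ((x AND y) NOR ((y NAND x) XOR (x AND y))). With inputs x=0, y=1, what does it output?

Substituting: ((0 AND 1) NOR ((1 NAND 0) XOR (0 AND 1)))
= 0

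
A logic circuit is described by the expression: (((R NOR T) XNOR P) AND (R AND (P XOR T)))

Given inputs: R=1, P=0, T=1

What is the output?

Substituting: (((1 NOR 1) XNOR 0) AND (1 AND (0 XOR 1)))
= 1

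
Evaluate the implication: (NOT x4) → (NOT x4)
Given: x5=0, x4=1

Antecedent (NOT x4) = 0; consequent (NOT x4) = 0.
0 → 0 = 1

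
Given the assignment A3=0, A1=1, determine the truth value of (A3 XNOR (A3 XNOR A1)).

Substituting: (0 XNOR (0 XNOR 1))
= 1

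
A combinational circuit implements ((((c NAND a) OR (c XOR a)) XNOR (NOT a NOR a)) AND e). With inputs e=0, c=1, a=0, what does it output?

Substituting: ((((1 NAND 0) OR (1 XOR 0)) XNOR (NOT 0 NOR 0)) AND 0)
= 0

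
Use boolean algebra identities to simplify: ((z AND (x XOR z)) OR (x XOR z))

By absorption (E OR (E AND v) = E):
= (x XOR z)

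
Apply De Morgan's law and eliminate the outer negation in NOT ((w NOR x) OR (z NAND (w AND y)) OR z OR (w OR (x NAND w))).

NOT (w NOR x) AND NOT (z NAND (w AND y)) AND NOT z AND NOT (w OR (x NAND w))
De Morgan's: NOT(OR of terms) = AND of negations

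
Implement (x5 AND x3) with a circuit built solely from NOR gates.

((x5 NOR x5) NOR (x3 NOR x3))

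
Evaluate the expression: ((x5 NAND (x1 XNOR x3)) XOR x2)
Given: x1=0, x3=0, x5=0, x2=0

Substituting: ((0 NAND (0 XNOR 0)) XOR 0)
= 1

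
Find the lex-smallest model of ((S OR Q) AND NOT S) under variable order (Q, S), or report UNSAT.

Q=1, S=0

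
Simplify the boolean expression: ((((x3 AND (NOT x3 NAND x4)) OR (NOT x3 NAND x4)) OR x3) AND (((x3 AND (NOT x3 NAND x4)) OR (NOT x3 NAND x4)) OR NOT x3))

By distribution ((E OR v) AND (E OR NOT v) = E) then absorption (E OR (E AND v) = E):
= (NOT x3 NAND x4)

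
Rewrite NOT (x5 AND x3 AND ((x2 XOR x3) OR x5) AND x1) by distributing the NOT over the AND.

NOT x5 OR NOT x3 OR NOT ((x2 XOR x3) OR x5) OR NOT x1
De Morgan's: NOT(AND of terms) = OR of negations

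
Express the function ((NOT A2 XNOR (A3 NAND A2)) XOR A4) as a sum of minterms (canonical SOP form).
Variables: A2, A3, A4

Σm(0, 2, 5, 6) = (NOT A2 AND NOT A3 AND NOT A4) OR (NOT A2 AND A3 AND NOT A4) OR (A2 AND NOT A3 AND A4) OR (A2 AND A3 AND NOT A4)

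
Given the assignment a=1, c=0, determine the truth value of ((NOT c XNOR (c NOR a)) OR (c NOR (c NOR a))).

Substituting: ((NOT 0 XNOR (0 NOR 1)) OR (0 NOR (0 NOR 1)))
= 1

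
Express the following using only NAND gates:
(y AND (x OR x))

((y NAND ((x NAND x) NAND (x NAND x))) NAND (y NAND ((x NAND x) NAND (x NAND x))))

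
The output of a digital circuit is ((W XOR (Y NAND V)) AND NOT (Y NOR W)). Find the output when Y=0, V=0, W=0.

Substituting: ((0 XOR (0 NAND 0)) AND NOT (0 NOR 0))
= 0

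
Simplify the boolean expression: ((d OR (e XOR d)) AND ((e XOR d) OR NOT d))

By distribution ((E OR v) AND (E OR NOT v) = E):
= (e XOR d)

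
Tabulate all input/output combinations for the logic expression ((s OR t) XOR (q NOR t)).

t | q | s | Output
------------------
0 | 0 | 0 | 1
0 | 0 | 1 | 0
0 | 1 | 0 | 0
0 | 1 | 1 | 1
1 | 0 | 0 | 1
1 | 0 | 1 | 1
1 | 1 | 0 | 1
1 | 1 | 1 | 1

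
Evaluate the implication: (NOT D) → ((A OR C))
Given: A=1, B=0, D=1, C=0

Antecedent (NOT D) = 0; consequent ((A OR C)) = 1.
0 → 1 = 1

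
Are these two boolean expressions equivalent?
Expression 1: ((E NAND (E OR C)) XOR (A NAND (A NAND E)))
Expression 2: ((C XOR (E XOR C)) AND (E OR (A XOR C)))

No. Counterexample: with E=0, A=1, C=0, Expression 1 = 1 but Expression 2 = 0.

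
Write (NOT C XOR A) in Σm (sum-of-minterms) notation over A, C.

Σm(0, 3) = (NOT A AND NOT C) OR (A AND C)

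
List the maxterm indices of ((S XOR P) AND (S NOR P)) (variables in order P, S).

ΠM(0, 1, 2, 3) = (P OR S) AND (P OR NOT S) AND (NOT P OR S) AND (NOT P OR NOT S)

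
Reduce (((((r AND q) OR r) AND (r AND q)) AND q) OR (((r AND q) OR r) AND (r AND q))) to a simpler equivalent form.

By absorption (E OR (E AND v) = E) then absorption (E AND (E OR v) = E):
= (r AND q)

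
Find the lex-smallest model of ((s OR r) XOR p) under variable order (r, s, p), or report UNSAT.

r=0, s=0, p=1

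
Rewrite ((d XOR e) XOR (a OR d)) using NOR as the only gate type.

((((((((d NOR e) NOR (d NOR e)) NOR ((d NOR e) NOR (d NOR e))) NOR ((((d NOR d) NOR (e NOR e)) NOR ((d NOR d) NOR (e NOR e))) NOR (((d NOR d) NOR (e NOR e)) NOR ((d NOR d) NOR (e NOR e))))) NOR ((a NOR d) NOR (a NOR d))) NOR (((((d NOR e) NOR (d NOR e)) NOR ((d NOR e) NOR (d NOR e))) NOR ((((d NOR d) NOR (e NOR e)) NOR ((d NOR d) NOR (e NOR e))) NOR (((d NOR d) NOR (e NOR e)) NOR ((d NOR d) NOR (e NOR e))))) NOR ((a NOR d) NOR (a NOR d)))) NOR ((((((d NOR e) NOR (d NOR e)) NOR ((d NOR e) NOR (d NOR e))) NOR ((((d NOR d) NOR (e NOR e)) NOR ((d NOR d) NOR (e NOR e))) NOR (((d NOR d) NOR (e NOR e)) NOR ((d NOR d) NOR (e NOR e))))) NOR ((a NOR d) NOR (a NOR d))) NOR (((((d NOR e) NOR (d NOR e)) NOR ((d NOR e) NOR (d NOR e))) NOR ((((d NOR d) NOR (e NOR e)) NOR ((d NOR d) NOR (e NOR e))) NOR (((d NOR d) NOR (e NOR e)) NOR ((d NOR d) NOR (e NOR e))))) NOR ((a NOR d) NOR (a NOR d))))) NOR ((((((((d NOR e) NOR (d NOR e)) NOR ((d NOR e) NOR (d NOR e))) NOR ((((d NOR d) NOR (e NOR e)) NOR ((d NOR d) NOR (e NOR e))) NOR (((d NOR d) NOR (e NOR e)) NOR ((d NOR d) NOR (e NOR e))))) NOR ((((d NOR e) NOR (d NOR e)) NOR ((d NOR e) NOR (d NOR e))) NOR ((((d NOR d) NOR (e NOR e)) NOR ((d NOR d) NOR (e NOR e))) NOR (((d NOR d) NOR (e NOR e)) NOR ((d NOR d) NOR (e NOR e)))))) NOR (((a NOR d) NOR (a NOR d)) NOR ((a NOR d) NOR (a NOR d)))) NOR ((((((d NOR e) NOR (d NOR e)) NOR ((d NOR e) NOR (d NOR e))) NOR ((((d NOR d) NOR (e NOR e)) NOR ((d NOR d) NOR (e NOR e))) NOR (((d NOR d) NOR (e NOR e)) NOR ((d NOR d) NOR (e NOR e))))) NOR ((((d NOR e) NOR (d NOR e)) NOR ((d NOR e) NOR (d NOR e))) NOR ((((d NOR d) NOR (e NOR e)) NOR ((d NOR d) NOR (e NOR e))) NOR (((d NOR d) NOR (e NOR e)) NOR ((d NOR d) NOR (e NOR e)))))) NOR (((a NOR d) NOR (a NOR d)) NOR ((a NOR d) NOR (a NOR d))))) NOR (((((((d NOR e) NOR (d NOR e)) NOR ((d NOR e) NOR (d NOR e))) NOR ((((d NOR d) NOR (e NOR e)) NOR ((d NOR d) NOR (e NOR e))) NOR (((d NOR d) NOR (e NOR e)) NOR ((d NOR d) NOR (e NOR e))))) NOR ((((d NOR e) NOR (d NOR e)) NOR ((d NOR e) NOR (d NOR e))) NOR ((((d NOR d) NOR (e NOR e)) NOR ((d NOR d) NOR (e NOR e))) NOR (((d NOR d) NOR (e NOR e)) NOR ((d NOR d) NOR (e NOR e)))))) NOR (((a NOR d) NOR (a NOR d)) NOR ((a NOR d) NOR (a NOR d)))) NOR ((((((d NOR e) NOR (d NOR e)) NOR ((d NOR e) NOR (d NOR e))) NOR ((((d NOR d) NOR (e NOR e)) NOR ((d NOR d) NOR (e NOR e))) NOR (((d NOR d) NOR (e NOR e)) NOR ((d NOR d) NOR (e NOR e))))) NOR ((((d NOR e) NOR (d NOR e)) NOR ((d NOR e) NOR (d NOR e))) NOR ((((d NOR d) NOR (e NOR e)) NOR ((d NOR d) NOR (e NOR e))) NOR (((d NOR d) NOR (e NOR e)) NOR ((d NOR d) NOR (e NOR e)))))) NOR (((a NOR d) NOR (a NOR d)) NOR ((a NOR d) NOR (a NOR d)))))))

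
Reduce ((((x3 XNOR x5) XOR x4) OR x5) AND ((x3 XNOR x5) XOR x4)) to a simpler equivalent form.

By absorption (E AND (E OR v) = E):
= ((x3 XNOR x5) XOR x4)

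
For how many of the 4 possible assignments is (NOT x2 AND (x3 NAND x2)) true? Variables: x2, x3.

Satisfying assignments: (0,0), (0,1)
Count: 2 out of 4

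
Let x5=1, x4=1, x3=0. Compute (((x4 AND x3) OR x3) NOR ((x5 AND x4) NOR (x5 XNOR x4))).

Substituting: (((1 AND 0) OR 0) NOR ((1 AND 1) NOR (1 XNOR 1)))
= 1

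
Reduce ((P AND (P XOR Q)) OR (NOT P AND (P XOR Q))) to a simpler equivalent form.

By distribution ((E AND v) OR (E AND NOT v) = E):
= (P XOR Q)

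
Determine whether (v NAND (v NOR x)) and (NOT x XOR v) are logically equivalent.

No. Counterexample: with x=0, v=1, Expression 1 = 1 but Expression 2 = 0.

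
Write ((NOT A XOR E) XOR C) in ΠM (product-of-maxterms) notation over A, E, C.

ΠM(1, 2, 4, 7) = (A OR E OR NOT C) AND (A OR NOT E OR C) AND (NOT A OR E OR C) AND (NOT A OR NOT E OR NOT C)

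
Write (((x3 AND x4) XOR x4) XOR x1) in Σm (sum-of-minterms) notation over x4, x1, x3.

Σm(2, 3, 4, 7) = (NOT x4 AND x1 AND NOT x3) OR (NOT x4 AND x1 AND x3) OR (x4 AND NOT x1 AND NOT x3) OR (x4 AND x1 AND x3)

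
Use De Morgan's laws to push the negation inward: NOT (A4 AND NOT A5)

NOT A4 OR A5
De Morgan's: NOT(AND of terms) = OR of negations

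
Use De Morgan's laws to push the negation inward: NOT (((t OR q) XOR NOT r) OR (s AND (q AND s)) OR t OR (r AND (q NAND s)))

NOT ((t OR q) XOR NOT r) AND NOT (s AND (q AND s)) AND NOT t AND NOT (r AND (q NAND s))
De Morgan's: NOT(OR of terms) = AND of negations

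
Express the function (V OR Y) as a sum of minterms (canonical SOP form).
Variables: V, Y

Σm(1, 2, 3) = (NOT V AND Y) OR (V AND NOT Y) OR (V AND Y)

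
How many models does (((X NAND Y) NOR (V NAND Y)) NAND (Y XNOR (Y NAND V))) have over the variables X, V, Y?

Satisfying assignments: (0,0,0), (0,0,1), (0,1,0), (0,1,1), (1,0,0), (1,0,1), (1,1,0), (1,1,1)
Count: 8 out of 8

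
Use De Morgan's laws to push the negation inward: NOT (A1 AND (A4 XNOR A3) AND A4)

NOT A1 OR NOT (A4 XNOR A3) OR NOT A4
De Morgan's: NOT(AND of terms) = OR of negations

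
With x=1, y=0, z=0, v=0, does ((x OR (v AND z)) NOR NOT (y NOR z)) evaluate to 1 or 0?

Substituting: ((1 OR (0 AND 0)) NOR NOT (0 NOR 0))
= 0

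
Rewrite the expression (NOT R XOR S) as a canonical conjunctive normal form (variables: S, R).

(S OR NOT R) AND (NOT S OR R)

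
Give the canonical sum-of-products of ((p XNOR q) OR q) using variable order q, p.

Σm(0, 2, 3) = (NOT q AND NOT p) OR (q AND NOT p) OR (q AND p)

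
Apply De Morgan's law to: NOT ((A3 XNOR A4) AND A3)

NOT (A3 XNOR A4) OR NOT A3
De Morgan's: NOT(AND of terms) = OR of negations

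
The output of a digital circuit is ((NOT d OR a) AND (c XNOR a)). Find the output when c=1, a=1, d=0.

Substituting: ((NOT 0 OR 1) AND (1 XNOR 1))
= 1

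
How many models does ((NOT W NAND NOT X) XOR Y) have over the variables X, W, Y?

Satisfying assignments: (0,0,1), (0,1,0), (1,0,0), (1,1,0)
Count: 4 out of 8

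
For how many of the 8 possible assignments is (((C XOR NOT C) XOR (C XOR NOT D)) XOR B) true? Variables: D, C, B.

Satisfying assignments: (0,0,1), (0,1,0), (1,0,0), (1,1,1)
Count: 4 out of 8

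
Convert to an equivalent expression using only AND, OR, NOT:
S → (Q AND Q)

NOT S OR (Q AND Q)
(Implication elimination: A → B = NOT A OR B)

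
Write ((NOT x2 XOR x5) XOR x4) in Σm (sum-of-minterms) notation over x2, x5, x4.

Σm(0, 3, 5, 6) = (NOT x2 AND NOT x5 AND NOT x4) OR (NOT x2 AND x5 AND x4) OR (x2 AND NOT x5 AND x4) OR (x2 AND x5 AND NOT x4)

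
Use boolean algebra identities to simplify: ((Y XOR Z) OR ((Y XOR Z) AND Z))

By absorption (E OR (E AND v) = E):
= (Y XOR Z)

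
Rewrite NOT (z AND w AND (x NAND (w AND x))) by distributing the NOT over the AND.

NOT z OR NOT w OR NOT (x NAND (w AND x))
De Morgan's: NOT(AND of terms) = OR of negations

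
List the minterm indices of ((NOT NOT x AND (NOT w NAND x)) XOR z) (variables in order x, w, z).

Σm(1, 3, 5, 6) = (NOT x AND NOT w AND z) OR (NOT x AND w AND z) OR (x AND NOT w AND z) OR (x AND w AND NOT z)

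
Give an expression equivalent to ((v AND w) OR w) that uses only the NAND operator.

((((v NAND w) NAND (v NAND w)) NAND ((v NAND w) NAND (v NAND w))) NAND (w NAND w))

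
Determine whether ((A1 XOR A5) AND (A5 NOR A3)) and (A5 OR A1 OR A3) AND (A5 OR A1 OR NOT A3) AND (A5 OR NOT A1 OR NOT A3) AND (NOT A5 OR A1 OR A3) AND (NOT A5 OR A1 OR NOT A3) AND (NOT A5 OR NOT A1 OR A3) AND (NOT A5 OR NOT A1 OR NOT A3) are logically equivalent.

Yes, they are equivalent — the two output columns agree on all 8 assignments:
A5 | A1 | A3 | Expression 1 | Expression 2
------------------------------------------
0 | 0 | 0 | 0 | 0
0 | 0 | 1 | 0 | 0
0 | 1 | 0 | 1 | 1
0 | 1 | 1 | 0 | 0
1 | 0 | 0 | 0 | 0
1 | 0 | 1 | 0 | 0
1 | 1 | 0 | 0 | 0
1 | 1 | 1 | 0 | 0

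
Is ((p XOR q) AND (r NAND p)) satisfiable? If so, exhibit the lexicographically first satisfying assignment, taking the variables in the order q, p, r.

q=0, p=1, r=0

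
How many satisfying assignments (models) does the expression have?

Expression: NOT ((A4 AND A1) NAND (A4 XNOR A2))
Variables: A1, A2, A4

Satisfying assignments: (1,1,1)
Count: 1 out of 8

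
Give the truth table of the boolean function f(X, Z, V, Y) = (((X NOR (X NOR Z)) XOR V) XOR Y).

X | Z | V | Y | Output
----------------------
0 | 0 | 0 | 0 | 0
0 | 0 | 0 | 1 | 1
0 | 0 | 1 | 0 | 1
0 | 0 | 1 | 1 | 0
0 | 1 | 0 | 0 | 1
0 | 1 | 0 | 1 | 0
0 | 1 | 1 | 0 | 0
0 | 1 | 1 | 1 | 1
1 | 0 | 0 | 0 | 0
1 | 0 | 0 | 1 | 1
1 | 0 | 1 | 0 | 1
1 | 0 | 1 | 1 | 0
1 | 1 | 0 | 0 | 0
1 | 1 | 0 | 1 | 1
1 | 1 | 1 | 0 | 1
1 | 1 | 1 | 1 | 0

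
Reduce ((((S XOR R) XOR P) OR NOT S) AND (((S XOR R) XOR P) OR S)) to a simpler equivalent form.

By distribution ((E OR v) AND (E OR NOT v) = E):
= ((S XOR R) XOR P)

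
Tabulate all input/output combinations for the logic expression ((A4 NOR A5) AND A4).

A4 | A5 | Output
----------------
0 | 0 | 0
0 | 1 | 0
1 | 0 | 0
1 | 1 | 0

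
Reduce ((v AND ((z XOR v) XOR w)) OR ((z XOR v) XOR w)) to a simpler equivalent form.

By absorption (E OR (E AND v) = E):
= ((z XOR v) XOR w)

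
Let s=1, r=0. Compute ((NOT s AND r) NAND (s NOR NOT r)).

Substituting: ((NOT 1 AND 0) NAND (1 NOR NOT 0))
= 1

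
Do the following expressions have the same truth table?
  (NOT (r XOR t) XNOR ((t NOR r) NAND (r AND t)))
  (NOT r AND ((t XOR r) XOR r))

No. Counterexample: with r=0, t=0, Expression 1 = 1 but Expression 2 = 0.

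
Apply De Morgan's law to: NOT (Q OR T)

NOT Q AND NOT T
De Morgan's: NOT(OR of terms) = AND of negations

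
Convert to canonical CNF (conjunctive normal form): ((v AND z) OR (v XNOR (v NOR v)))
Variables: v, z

(v OR z) AND (v OR NOT z) AND (NOT v OR z)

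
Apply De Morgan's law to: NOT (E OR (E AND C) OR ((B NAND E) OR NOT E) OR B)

NOT E AND NOT (E AND C) AND NOT ((B NAND E) OR NOT E) AND NOT B
De Morgan's: NOT(OR of terms) = AND of negations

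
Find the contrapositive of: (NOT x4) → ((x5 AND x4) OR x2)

Contrapositive: NOT ((x5 AND x4) OR x2) → x4
Note: A statement and its contrapositive are logically equivalent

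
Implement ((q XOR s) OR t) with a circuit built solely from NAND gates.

((((q NAND (q NAND s)) NAND (s NAND (q NAND s))) NAND ((q NAND (q NAND s)) NAND (s NAND (q NAND s)))) NAND (t NAND t))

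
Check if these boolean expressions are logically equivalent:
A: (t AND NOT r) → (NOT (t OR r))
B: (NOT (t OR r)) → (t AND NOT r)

No, Converse is not equivalent to original (counterexample: t=0, r=0)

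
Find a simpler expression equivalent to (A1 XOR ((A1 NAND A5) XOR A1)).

By XOR self-cancellation ((E XOR v) XOR v = E):
= (A1 NAND A5)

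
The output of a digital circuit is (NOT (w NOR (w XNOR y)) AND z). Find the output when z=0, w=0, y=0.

Substituting: (NOT (0 NOR (0 XNOR 0)) AND 0)
= 0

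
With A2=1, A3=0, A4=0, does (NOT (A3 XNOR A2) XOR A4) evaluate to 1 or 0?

Substituting: (NOT (0 XNOR 1) XOR 0)
= 1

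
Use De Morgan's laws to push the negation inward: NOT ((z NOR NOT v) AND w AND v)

NOT (z NOR NOT v) OR NOT w OR NOT v
De Morgan's: NOT(AND of terms) = OR of negations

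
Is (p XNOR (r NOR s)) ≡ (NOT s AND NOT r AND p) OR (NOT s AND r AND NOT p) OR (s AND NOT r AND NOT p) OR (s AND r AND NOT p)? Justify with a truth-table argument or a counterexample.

Yes, they are equivalent — the two output columns agree on all 8 assignments:
s | r | p | Expression 1 | Expression 2
---------------------------------------
0 | 0 | 0 | 0 | 0
0 | 0 | 1 | 1 | 1
0 | 1 | 0 | 1 | 1
0 | 1 | 1 | 0 | 0
1 | 0 | 0 | 1 | 1
1 | 0 | 1 | 0 | 0
1 | 1 | 0 | 1 | 1
1 | 1 | 1 | 0 | 0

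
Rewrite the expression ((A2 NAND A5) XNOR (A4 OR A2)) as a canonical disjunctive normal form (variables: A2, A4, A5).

(NOT A2 AND A4 AND NOT A5) OR (NOT A2 AND A4 AND A5) OR (A2 AND NOT A4 AND NOT A5) OR (A2 AND A4 AND NOT A5)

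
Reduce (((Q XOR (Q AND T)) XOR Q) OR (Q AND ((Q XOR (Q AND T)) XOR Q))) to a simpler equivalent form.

By absorption (E OR (E AND v) = E) then XOR self-cancellation ((E XOR v) XOR v = E):
= (Q AND T)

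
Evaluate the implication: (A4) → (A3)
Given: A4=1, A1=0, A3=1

Antecedent (A4) = 1; consequent (A3) = 1.
1 → 1 = 1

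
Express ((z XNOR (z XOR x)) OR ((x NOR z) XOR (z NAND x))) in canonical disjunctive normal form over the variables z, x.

(NOT z AND NOT x) OR (NOT z AND x) OR (z AND NOT x)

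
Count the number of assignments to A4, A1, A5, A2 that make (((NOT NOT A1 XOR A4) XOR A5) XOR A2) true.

Satisfying assignments: (0,0,0,1), (0,0,1,0), (0,1,0,0), (0,1,1,1), (1,0,0,0), (1,0,1,1), (1,1,0,1), (1,1,1,0)
Count: 8 out of 16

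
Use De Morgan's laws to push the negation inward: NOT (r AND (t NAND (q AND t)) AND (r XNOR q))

NOT r OR NOT (t NAND (q AND t)) OR NOT (r XNOR q)
De Morgan's: NOT(AND of terms) = OR of negations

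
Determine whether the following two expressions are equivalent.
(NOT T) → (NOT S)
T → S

No, Inverse is not equivalent to original (counterexample: S=0, T=1)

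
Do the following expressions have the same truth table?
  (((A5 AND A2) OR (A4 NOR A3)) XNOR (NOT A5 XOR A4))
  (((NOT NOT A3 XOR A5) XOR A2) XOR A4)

No. Counterexample: with A5=0, A3=0, A2=0, A4=0, Expression 1 = 1 but Expression 2 = 0.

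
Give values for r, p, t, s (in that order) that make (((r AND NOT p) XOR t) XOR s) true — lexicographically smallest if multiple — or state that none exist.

r=0, p=0, t=0, s=1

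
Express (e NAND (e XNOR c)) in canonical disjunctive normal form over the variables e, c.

(NOT e AND NOT c) OR (NOT e AND c) OR (e AND NOT c)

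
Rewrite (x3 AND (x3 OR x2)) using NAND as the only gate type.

((x3 NAND ((x3 NAND x3) NAND (x2 NAND x2))) NAND (x3 NAND ((x3 NAND x3) NAND (x2 NAND x2))))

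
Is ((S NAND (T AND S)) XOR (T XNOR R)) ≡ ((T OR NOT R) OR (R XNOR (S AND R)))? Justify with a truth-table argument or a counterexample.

No. Counterexample: with T=0, S=0, R=0, Expression 1 = 0 but Expression 2 = 1.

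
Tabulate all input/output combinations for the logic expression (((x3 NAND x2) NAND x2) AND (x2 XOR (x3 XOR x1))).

x1 | x3 | x2 | Output
---------------------
0 | 0 | 0 | 0
0 | 0 | 1 | 0
0 | 1 | 0 | 1
0 | 1 | 1 | 0
1 | 0 | 0 | 1
1 | 0 | 1 | 0
1 | 1 | 0 | 0
1 | 1 | 1 | 1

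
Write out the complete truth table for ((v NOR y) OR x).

v | y | x | Output
------------------
0 | 0 | 0 | 1
0 | 0 | 1 | 1
0 | 1 | 0 | 0
0 | 1 | 1 | 1
1 | 0 | 0 | 0
1 | 0 | 1 | 1
1 | 1 | 0 | 0
1 | 1 | 1 | 1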